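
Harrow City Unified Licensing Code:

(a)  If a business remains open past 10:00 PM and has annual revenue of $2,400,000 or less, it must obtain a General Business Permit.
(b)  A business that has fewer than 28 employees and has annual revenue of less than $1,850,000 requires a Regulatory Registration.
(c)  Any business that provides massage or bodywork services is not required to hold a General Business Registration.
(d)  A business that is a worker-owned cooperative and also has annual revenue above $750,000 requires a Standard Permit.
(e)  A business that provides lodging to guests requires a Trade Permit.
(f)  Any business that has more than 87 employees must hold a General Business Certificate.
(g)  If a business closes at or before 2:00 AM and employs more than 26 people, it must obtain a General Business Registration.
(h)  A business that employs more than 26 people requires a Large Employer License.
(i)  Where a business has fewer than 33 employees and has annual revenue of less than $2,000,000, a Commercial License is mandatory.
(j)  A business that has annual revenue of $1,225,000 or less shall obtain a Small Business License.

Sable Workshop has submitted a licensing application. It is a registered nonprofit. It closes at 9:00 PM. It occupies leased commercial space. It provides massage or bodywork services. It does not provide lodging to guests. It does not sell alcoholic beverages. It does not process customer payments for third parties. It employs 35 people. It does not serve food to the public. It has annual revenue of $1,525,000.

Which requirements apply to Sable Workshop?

Large Employer License

(a) closes 9:00 PM, at/before 10:00 PM; revenue $1,525,000 ≤ $2,400,000 → General Business Permit not required.
(b) employees 35 ≥ 28; revenue $1,525,000 < $1,850,000 → Regulatory Registration not required.
(c) provides massage or bodywork services → exempt from General Business Registration.
(d) is a registered nonprofit (not: is a worker-owned cooperative); revenue $1,525,000 > $750,000 → Standard Permit not required.
(e) does not provide lodging to guests → Trade Permit not required.
(f) employees 35 ≤ 87 → General Business Certificate not required.
(g) closes 9:00 PM, at/before 2:00 AM; employees 35 > 26 → General Business Registration required.
(h) employees 35 > 26 → Large Employer License required.
(i) employees 35 ≥ 33; revenue $1,525,000 < $2,000,000 → Commercial License not required.
(j) revenue $1,525,000 > $1,225,000 → Small Business License not required.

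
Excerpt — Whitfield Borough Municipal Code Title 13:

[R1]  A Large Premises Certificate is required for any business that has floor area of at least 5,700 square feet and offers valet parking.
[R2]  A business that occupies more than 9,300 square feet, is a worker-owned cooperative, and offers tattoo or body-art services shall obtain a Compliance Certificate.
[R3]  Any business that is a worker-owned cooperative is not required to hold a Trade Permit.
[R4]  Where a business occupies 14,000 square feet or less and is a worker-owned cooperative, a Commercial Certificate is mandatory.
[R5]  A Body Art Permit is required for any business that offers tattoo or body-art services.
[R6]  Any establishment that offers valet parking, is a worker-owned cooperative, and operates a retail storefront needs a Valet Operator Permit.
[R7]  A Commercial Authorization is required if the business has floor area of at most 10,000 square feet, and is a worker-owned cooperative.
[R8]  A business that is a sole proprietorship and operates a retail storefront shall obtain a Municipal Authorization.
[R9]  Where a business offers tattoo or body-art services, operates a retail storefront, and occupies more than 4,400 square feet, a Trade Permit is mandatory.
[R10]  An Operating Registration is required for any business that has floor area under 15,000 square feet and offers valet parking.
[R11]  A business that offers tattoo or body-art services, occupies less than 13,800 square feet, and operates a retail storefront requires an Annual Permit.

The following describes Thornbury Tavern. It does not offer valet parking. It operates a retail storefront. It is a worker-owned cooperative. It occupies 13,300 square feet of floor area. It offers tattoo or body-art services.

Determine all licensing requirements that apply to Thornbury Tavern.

[R1] floor area 13,300 square feet ≥ 5,700 square feet; does not offer valet parking → Large Premises Certificate not required.
[R2] floor area 13,300 square feet > 9,300 square feet; is a worker-owned cooperative; offers tattoo or body-art services → Compliance Certificate required.
[R3] is a worker-owned cooperative → exempt from Trade Permit.
[R4] floor area 13,300 square feet ≤ 14,000 square feet; is a worker-owned cooperative → Commercial Certificate required.
[R5] offers tattoo or body-art services → Body Art Permit required.
[R6] does not offer valet parking; is a worker-owned cooperative; operates a retail storefront → Valet Operator Permit not required.
[R7] floor area 13,300 square feet > 10,000 square feet; is a worker-owned cooperative → Commercial Authorization not required.
[R8] is a worker-owned cooperative (not: is a sole proprietorship); operates a retail storefront → Municipal Authorization not required.
[R9] offers tattoo or body-art services; operates a retail storefront; floor area 13,300 square feet > 4,400 square feet → Trade Permit required.
[R10] floor area 13,300 square feet < 15,000 square feet; does not offer valet parking → Operating Registration not required.
[R11] offers tattoo or body-art services; floor area 13,300 square feet < 13,800 square feet; operates a retail storefront → Annual Permit required.

Annual Permit, Body Art Permit, Commercial Certificate, Compliance Certificate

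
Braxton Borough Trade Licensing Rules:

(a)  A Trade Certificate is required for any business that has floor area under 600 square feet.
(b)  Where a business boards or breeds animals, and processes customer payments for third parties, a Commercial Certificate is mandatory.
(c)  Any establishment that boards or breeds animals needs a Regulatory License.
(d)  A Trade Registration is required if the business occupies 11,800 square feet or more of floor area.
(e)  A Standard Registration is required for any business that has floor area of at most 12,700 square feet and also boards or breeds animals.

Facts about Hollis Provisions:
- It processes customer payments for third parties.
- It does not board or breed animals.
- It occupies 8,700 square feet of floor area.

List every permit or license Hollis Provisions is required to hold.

(a) floor area 8,700 square feet ≥ 600 square feet → Trade Certificate not required.
(b) does not board or breed animals; processes customer payments for third parties → Commercial Certificate not required.
(c) does not board or breed animals → Regulatory License not required.
(d) floor area 8,700 square feet < 11,800 square feet → Trade Registration not required.
(e) floor area 8,700 square feet ≤ 12,700 square feet; does not board or breed animals → Standard Registration not required.

None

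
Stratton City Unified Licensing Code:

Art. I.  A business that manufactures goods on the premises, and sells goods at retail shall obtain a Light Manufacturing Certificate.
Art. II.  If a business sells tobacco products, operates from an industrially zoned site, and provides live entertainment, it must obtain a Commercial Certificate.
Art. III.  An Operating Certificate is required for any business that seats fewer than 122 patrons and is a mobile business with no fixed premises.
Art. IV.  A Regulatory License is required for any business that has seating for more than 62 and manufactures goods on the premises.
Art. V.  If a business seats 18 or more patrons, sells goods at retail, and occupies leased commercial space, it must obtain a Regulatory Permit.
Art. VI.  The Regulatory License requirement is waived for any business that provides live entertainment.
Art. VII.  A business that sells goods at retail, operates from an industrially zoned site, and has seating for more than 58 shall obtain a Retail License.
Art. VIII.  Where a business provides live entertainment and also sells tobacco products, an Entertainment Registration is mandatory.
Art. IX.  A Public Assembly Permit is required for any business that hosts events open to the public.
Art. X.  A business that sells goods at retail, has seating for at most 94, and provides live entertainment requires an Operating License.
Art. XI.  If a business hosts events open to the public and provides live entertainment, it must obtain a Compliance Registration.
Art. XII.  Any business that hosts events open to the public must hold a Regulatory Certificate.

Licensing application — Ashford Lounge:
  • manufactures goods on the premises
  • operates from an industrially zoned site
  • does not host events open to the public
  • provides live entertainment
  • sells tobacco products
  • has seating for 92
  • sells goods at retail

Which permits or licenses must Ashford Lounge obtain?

Commercial Certificate, Entertainment Registration, Light Manufacturing Certificate, Operating License, Retail License

Art. I. manufactures goods on the premises; sells goods at retail → Light Manufacturing Certificate required.
Art. II. sells tobacco products; operates from an industrially zoned site; provides live entertainment → Commercial Certificate required.
Art. III. seating 92 < 122; operates from an industrially zoned site (not: is a mobile business with no fixed premises) → Operating Certificate not required.
Art. IV. seating 92 > 62; manufactures goods on the premises → Regulatory License required.
Art. V. seating 92 ≥ 18; sells goods at retail; operates from an industrially zoned site (not: occupies leased commercial space) → Regulatory Permit not required.
Art. VI. provides live entertainment → exempt from Regulatory License.
Art. VII. sells goods at retail; operates from an industrially zoned site; seating 92 > 58 → Retail License required.
Art. VIII. provides live entertainment; sells tobacco products → Entertainment Registration required.
Art. IX. does not host events open to the public → Public Assembly Permit not required.
Art. X. sells goods at retail; seating 92 ≤ 94; provides live entertainment → Operating License required.
Art. XI. does not host events open to the public; provides live entertainment → Compliance Registration not required.
Art. XII. does not host events open to the public → Regulatory Certificate not required.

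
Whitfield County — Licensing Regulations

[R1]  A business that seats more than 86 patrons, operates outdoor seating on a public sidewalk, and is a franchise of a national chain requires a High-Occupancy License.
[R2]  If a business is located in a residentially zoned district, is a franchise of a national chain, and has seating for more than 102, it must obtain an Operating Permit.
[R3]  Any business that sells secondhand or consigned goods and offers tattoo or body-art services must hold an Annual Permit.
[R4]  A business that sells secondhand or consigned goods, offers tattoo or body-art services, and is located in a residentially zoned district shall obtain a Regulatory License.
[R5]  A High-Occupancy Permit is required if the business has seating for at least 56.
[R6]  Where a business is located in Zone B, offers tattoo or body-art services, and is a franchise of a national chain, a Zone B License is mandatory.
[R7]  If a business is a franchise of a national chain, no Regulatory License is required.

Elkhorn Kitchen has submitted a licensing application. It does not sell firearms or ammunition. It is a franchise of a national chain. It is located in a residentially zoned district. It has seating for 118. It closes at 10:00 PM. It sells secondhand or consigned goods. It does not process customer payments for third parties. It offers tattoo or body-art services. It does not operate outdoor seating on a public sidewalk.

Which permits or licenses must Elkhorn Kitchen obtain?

Annual Permit, High-Occupancy Permit, Operating Permit

[R1] seating 118 > 86; does not operate outdoor seating on a public sidewalk; is a franchise of a national chain → High-Occupancy License not required.
[R2] is located in a residentially zoned district; is a franchise of a national chain; seating 118 > 102 → Operating Permit required.
[R3] sells secondhand or consigned goods; offers tattoo or body-art services → Annual Permit required.
[R4] sells secondhand or consigned goods; offers tattoo or body-art services; is located in a residentially zoned district → Regulatory License required.
[R5] seating 118 ≥ 56 → High-Occupancy Permit required.
[R6] is located in a residentially zoned district (not: is located in Zone B); offers tattoo or body-art services; is a franchise of a national chain → Zone B License not required.
[R7] is a franchise of a national chain → exempt from Regulatory License.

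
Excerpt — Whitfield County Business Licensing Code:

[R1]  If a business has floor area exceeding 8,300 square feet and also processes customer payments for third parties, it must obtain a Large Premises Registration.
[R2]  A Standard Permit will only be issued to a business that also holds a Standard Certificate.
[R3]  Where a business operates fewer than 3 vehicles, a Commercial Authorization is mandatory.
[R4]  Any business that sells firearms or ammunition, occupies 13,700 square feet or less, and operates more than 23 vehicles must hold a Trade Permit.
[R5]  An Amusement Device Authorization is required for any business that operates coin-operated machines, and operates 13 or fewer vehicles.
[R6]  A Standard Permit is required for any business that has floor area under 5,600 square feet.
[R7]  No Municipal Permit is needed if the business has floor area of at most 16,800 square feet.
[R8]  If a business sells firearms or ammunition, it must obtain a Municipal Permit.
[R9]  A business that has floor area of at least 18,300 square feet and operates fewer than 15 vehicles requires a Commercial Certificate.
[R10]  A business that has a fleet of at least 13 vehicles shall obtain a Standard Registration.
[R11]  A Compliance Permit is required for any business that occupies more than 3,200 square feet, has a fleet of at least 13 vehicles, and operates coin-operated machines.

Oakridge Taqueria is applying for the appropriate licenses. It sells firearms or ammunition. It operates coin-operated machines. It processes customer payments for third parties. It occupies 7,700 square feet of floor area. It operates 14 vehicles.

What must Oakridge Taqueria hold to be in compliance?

Compliance Permit, Standard Registration

[R1] floor area 7,700 square feet ≤ 8,300 square feet; processes customer payments for third parties → Large Premises Registration not required.
[R2] Standard Permit is not required → no effect.
[R3] vehicles 14 ≥ 3 → Commercial Authorization not required.
[R4] sells firearms or ammunition; floor area 7,700 square feet ≤ 13,700 square feet; vehicles 14 ≤ 23 → Trade Permit not required.
[R5] operates coin-operated machines; vehicles 14 > 13 → Amusement Device Authorization not required.
[R6] floor area 7,700 square feet ≥ 5,600 square feet → Standard Permit not required.
[R7] floor area 7,700 square feet ≤ 16,800 square feet → exempt from Municipal Permit.
[R8] sells firearms or ammunition → Municipal Permit required.
[R9] floor area 7,700 square feet < 18,300 square feet; vehicles 14 < 15 → Commercial Certificate not required.
[R10] vehicles 14 ≥ 13 → Standard Registration required.
[R11] floor area 7,700 square feet > 3,200 square feet; vehicles 14 ≥ 13; operates coin-operated machines → Compliance Permit required.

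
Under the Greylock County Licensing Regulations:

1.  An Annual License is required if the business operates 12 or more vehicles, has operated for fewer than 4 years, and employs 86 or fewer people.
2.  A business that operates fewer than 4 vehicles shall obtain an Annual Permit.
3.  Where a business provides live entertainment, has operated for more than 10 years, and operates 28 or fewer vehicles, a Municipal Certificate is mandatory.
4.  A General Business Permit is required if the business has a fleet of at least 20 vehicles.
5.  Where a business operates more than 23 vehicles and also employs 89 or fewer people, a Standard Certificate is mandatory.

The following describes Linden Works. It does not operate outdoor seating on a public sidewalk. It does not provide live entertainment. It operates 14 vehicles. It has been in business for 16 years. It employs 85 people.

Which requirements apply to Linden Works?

1. vehicles 14 ≥ 12; years in business 16 ≥ 4; employees 85 ≤ 86 → Annual License not required.
2. vehicles 14 ≥ 4 → Annual Permit not required.
3. does not provide live entertainment; years in business 16 > 10; vehicles 14 ≤ 28 → Municipal Certificate not required.
4. vehicles 14 < 20 → General Business Permit not required.
5. vehicles 14 ≤ 23; employees 85 ≤ 89 → Standard Certificate not required.

None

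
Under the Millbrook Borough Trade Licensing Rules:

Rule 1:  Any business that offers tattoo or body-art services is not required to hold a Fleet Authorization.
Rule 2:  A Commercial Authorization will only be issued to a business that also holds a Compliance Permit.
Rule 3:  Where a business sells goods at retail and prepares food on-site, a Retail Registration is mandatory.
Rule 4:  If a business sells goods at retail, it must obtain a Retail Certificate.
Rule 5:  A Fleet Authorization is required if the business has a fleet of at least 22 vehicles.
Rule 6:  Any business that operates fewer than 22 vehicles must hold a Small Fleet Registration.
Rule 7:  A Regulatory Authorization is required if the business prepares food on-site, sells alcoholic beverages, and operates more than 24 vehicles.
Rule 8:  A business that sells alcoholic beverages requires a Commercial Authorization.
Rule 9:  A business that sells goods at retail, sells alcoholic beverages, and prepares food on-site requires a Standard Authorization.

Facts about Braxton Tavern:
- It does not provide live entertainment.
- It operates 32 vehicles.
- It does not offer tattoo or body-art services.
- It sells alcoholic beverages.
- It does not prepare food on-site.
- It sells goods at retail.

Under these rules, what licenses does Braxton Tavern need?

Commercial Authorization, Compliance Permit, Fleet Authorization, Retail Certificate

Rule 1: does not offer tattoo or body-art services → Fleet Authorization exemption does not apply.
Rule 2: Commercial Authorization is required → Compliance Permit also required.
Rule 3: sells goods at retail; does not prepare food on-site → Retail Registration not required.
Rule 4: sells goods at retail → Retail Certificate required.
Rule 5: vehicles 32 ≥ 22 → Fleet Authorization required.
Rule 6: vehicles 32 ≥ 22 → Small Fleet Registration not required.
Rule 7: does not prepare food on-site; sells alcoholic beverages; vehicles 32 > 24 → Regulatory Authorization not required.
Rule 8: sells alcoholic beverages → Commercial Authorization required.
Rule 9: sells goods at retail; sells alcoholic beverages; does not prepare food on-site → Standard Authorization not required.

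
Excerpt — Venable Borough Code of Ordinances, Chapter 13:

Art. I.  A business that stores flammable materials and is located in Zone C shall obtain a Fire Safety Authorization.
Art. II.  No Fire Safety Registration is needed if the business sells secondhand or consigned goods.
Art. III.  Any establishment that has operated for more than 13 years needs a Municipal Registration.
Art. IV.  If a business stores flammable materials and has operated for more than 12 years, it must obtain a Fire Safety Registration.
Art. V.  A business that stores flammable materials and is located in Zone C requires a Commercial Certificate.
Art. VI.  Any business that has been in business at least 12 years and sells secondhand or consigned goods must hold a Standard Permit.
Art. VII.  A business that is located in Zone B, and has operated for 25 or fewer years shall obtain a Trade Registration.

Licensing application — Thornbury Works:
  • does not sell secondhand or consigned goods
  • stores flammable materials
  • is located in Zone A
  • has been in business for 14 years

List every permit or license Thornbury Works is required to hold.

Art. I. stores flammable materials; is located in Zone A (not: is located in Zone C) → Fire Safety Authorization not required.
Art. II. does not sell secondhand or consigned goods → Fire Safety Registration exemption does not apply.
Art. III. years in business 14 > 13 → Municipal Registration required.
Art. IV. stores flammable materials; years in business 14 > 12 → Fire Safety Registration required.
Art. V. stores flammable materials; is located in Zone A (not: is located in Zone C) → Commercial Certificate not required.
Art. VI. years in business 14 ≥ 12; does not sell secondhand or consigned goods → Standard Permit not required.
Art. VII. is located in Zone A (not: is located in Zone B); years in business 14 ≤ 25 → Trade Registration not required.

Fire Safety Registration, Municipal Registration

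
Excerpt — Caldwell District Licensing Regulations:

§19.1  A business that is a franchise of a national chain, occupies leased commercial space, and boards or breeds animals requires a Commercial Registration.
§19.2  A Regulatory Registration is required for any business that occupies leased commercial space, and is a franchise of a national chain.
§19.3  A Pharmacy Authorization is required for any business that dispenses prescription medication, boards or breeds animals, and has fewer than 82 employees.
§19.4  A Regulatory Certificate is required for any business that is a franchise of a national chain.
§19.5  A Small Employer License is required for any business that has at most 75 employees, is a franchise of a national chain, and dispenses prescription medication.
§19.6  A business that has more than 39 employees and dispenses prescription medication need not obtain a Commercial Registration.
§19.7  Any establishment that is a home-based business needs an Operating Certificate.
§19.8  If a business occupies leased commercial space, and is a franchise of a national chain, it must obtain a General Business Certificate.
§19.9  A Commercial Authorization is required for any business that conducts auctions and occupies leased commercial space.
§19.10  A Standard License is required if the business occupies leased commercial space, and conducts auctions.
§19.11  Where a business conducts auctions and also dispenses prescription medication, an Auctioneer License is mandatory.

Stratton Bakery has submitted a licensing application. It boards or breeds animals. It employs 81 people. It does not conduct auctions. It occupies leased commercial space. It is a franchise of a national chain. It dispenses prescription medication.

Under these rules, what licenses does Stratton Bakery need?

§19.1 is a franchise of a national chain; occupies leased commercial space; boards or breeds animals → Commercial Registration required.
§19.2 occupies leased commercial space; is a franchise of a national chain → Regulatory Registration required.
§19.3 dispenses prescription medication; boards or breeds animals; employees 81 < 82 → Pharmacy Authorization required.
§19.4 is a franchise of a national chain → Regulatory Certificate required.
§19.5 employees 81 > 75; is a franchise of a national chain; dispenses prescription medication → Small Employer License not required.
§19.6 employees 81 > 39; dispenses prescription medication → exempt from Commercial Registration.
§19.7 occupies leased commercial space (not: is a home-based business) → Operating Certificate not required.
§19.8 occupies leased commercial space; is a franchise of a national chain → General Business Certificate required.
§19.9 does not conduct auctions; occupies leased commercial space → Commercial Authorization not required.
§19.10 occupies leased commercial space; does not conduct auctions → Standard License not required.
§19.11 does not conduct auctions; dispenses prescription medication → Auctioneer License not required.

General Business Certificate, Pharmacy Authorization, Regulatory Certificate, Regulatory Registration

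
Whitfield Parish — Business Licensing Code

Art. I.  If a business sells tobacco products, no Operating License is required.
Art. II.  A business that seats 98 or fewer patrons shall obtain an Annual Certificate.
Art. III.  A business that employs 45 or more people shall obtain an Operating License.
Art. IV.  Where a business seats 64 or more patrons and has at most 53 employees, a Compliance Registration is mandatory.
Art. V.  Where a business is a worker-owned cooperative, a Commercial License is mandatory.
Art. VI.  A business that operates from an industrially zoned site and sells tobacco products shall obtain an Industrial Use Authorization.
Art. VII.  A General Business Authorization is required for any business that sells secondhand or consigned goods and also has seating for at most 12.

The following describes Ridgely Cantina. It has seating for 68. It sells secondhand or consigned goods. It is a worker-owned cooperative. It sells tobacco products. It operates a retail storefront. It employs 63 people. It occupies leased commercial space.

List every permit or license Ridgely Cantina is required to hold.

Art. I. sells tobacco products → exempt from Operating License.
Art. II. seating 68 ≤ 98 → Annual Certificate required.
Art. III. employees 63 ≥ 45 → Operating License required.
Art. IV. seating 68 ≥ 64; employees 63 > 53 → Compliance Registration not required.
Art. V. is a worker-owned cooperative → Commercial License required.
Art. VI. occupies leased commercial space (not: operates from an industrially zoned site); sells tobacco products → Industrial Use Authorization not required.
Art. VII. sells secondhand or consigned goods; seating 68 > 12 → General Business Authorization not required.

Annual Certificate, Commercial License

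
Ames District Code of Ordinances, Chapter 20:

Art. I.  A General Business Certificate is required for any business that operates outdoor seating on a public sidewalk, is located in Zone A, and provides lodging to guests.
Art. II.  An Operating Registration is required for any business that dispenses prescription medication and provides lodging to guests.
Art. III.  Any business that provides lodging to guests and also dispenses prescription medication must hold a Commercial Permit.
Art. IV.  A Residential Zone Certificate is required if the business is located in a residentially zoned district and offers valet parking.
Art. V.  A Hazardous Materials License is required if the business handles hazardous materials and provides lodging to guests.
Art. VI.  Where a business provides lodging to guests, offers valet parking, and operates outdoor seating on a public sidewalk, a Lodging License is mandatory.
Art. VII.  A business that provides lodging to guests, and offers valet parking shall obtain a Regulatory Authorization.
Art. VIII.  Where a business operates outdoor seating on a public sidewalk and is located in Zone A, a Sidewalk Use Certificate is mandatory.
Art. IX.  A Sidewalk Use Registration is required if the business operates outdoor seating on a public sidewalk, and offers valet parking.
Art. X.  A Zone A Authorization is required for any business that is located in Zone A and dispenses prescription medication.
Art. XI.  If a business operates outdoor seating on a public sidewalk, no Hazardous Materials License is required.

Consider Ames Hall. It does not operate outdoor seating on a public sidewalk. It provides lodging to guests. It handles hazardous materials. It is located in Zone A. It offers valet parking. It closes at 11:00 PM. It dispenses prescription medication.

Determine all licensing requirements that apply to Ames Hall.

Commercial Permit, Hazardous Materials License, Operating Registration, Regulatory Authorization, Zone A Authorization

Art. I. does not operate outdoor seating on a public sidewalk; is located in Zone A; provides lodging to guests → General Business Certificate not required.
Art. II. dispenses prescription medication; provides lodging to guests → Operating Registration required.
Art. III. provides lodging to guests; dispenses prescription medication → Commercial Permit required.
Art. IV. is located in Zone A (not: is located in a residentially zoned district); offers valet parking → Residential Zone Certificate not required.
Art. V. handles hazardous materials; provides lodging to guests → Hazardous Materials License required.
Art. VI. provides lodging to guests; offers valet parking; does not operate outdoor seating on a public sidewalk → Lodging License not required.
Art. VII. provides lodging to guests; offers valet parking → Regulatory Authorization required.
Art. VIII. does not operate outdoor seating on a public sidewalk; is located in Zone A → Sidewalk Use Certificate not required.
Art. IX. does not operate outdoor seating on a public sidewalk; offers valet parking → Sidewalk Use Registration not required.
Art. X. is located in Zone A; dispenses prescription medication → Zone A Authorization required.
Art. XI. does not operate outdoor seating on a public sidewalk → Hazardous Materials License exemption does not apply.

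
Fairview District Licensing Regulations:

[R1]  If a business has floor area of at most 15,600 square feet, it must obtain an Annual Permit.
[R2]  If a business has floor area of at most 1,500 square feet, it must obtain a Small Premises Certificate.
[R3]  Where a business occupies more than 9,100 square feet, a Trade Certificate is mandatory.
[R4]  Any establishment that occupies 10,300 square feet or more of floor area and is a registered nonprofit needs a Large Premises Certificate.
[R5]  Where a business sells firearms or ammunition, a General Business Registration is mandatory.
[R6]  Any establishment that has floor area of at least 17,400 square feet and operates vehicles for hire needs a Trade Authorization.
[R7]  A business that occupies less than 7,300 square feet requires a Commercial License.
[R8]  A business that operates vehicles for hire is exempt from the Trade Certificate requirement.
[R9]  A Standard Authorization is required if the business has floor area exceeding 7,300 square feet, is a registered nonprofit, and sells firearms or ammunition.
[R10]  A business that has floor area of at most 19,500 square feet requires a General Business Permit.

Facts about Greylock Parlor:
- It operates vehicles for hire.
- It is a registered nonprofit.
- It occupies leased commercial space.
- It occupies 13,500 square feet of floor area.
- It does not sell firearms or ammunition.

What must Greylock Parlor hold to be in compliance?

[R1] floor area 13,500 square feet ≤ 15,600 square feet → Annual Permit required.
[R2] floor area 13,500 square feet > 1,500 square feet → Small Premises Certificate not required.
[R3] floor area 13,500 square feet > 9,100 square feet → Trade Certificate required.
[R4] floor area 13,500 square feet ≥ 10,300 square feet; is a registered nonprofit → Large Premises Certificate required.
[R5] does not sell firearms or ammunition → General Business Registration not required.
[R6] floor area 13,500 square feet < 17,400 square feet; operates vehicles for hire → Trade Authorization not required.
[R7] floor area 13,500 square feet ≥ 7,300 square feet → Commercial License not required.
[R8] operates vehicles for hire → exempt from Trade Certificate.
[R9] floor area 13,500 square feet > 7,300 square feet; is a registered nonprofit; does not sell firearms or ammunition → Standard Authorization not required.
[R10] floor area 13,500 square feet ≤ 19,500 square feet → General Business Permit required.

Annual Permit, General Business Permit, Large Premises Certificate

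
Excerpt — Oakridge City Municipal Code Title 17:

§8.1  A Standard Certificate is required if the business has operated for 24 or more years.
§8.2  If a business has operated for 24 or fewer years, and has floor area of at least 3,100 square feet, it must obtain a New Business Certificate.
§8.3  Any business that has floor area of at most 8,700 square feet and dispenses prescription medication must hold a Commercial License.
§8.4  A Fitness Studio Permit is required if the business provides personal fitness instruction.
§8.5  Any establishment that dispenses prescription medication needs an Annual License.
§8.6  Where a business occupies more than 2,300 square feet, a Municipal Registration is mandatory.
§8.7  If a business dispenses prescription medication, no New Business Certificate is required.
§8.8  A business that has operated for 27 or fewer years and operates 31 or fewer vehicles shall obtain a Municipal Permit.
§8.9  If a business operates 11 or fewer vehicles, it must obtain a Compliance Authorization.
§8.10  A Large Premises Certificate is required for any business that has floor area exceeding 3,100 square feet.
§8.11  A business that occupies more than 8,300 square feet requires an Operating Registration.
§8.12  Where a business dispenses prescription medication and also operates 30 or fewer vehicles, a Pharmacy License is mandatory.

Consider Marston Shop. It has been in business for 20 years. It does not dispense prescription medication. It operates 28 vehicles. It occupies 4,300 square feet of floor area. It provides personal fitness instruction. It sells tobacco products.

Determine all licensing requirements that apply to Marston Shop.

§8.1 years in business 20 < 24 → Standard Certificate not required.
§8.2 years in business 20 ≤ 24; floor area 4,300 square feet ≥ 3,100 square feet → New Business Certificate required.
§8.3 floor area 4,300 square feet ≤ 8,700 square feet; does not dispense prescription medication → Commercial License not required.
§8.4 provides personal fitness instruction → Fitness Studio Permit required.
§8.5 does not dispense prescription medication → Annual License not required.
§8.6 floor area 4,300 square feet > 2,300 square feet → Municipal Registration required.
§8.7 does not dispense prescription medication → New Business Certificate exemption does not apply.
§8.8 years in business 20 ≤ 27; vehicles 28 ≤ 31 → Municipal Permit required.
§8.9 vehicles 28 > 11 → Compliance Authorization not required.
§8.10 floor area 4,300 square feet > 3,100 square feet → Large Premises Certificate required.
§8.11 floor area 4,300 square feet ≤ 8,300 square feet → Operating Registration not required.
§8.12 does not dispense prescription medication; vehicles 28 ≤ 30 → Pharmacy License not required.

Fitness Studio Permit, Large Premises Certificate, Municipal Permit, Municipal Registration, New Business Certificate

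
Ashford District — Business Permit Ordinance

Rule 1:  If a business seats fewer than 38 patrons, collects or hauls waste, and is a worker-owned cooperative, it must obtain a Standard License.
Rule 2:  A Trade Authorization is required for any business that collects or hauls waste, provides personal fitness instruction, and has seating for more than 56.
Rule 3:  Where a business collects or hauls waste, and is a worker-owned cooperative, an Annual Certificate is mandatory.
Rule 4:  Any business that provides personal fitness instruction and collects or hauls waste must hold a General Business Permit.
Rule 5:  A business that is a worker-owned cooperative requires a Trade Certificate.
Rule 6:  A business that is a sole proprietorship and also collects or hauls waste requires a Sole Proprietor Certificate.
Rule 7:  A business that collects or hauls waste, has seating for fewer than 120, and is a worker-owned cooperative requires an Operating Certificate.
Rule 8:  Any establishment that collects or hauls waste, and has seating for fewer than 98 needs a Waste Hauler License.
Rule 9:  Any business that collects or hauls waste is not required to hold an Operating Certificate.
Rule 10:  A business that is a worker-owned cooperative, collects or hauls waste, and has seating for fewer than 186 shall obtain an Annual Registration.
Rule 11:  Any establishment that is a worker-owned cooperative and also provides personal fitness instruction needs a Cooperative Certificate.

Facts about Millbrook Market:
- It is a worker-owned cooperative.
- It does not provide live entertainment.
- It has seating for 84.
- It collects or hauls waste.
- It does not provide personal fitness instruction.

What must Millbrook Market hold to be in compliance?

Rule 1: seating 84 ≥ 38; collects or hauls waste; is a worker-owned cooperative → Standard License not required.
Rule 2: collects or hauls waste; does not provide personal fitness instruction; seating 84 > 56 → Trade Authorization not required.
Rule 3: collects or hauls waste; is a worker-owned cooperative → Annual Certificate required.
Rule 4: does not provide personal fitness instruction; collects or hauls waste → General Business Permit not required.
Rule 5: is a worker-owned cooperative → Trade Certificate required.
Rule 6: is a worker-owned cooperative (not: is a sole proprietorship); collects or hauls waste → Sole Proprietor Certificate not required.
Rule 7: collects or hauls waste; seating 84 < 120; is a worker-owned cooperative → Operating Certificate required.
Rule 8: collects or hauls waste; seating 84 < 98 → Waste Hauler License required.
Rule 9: collects or hauls waste → exempt from Operating Certificate.
Rule 10: is a worker-owned cooperative; collects or hauls waste; seating 84 < 186 → Annual Registration required.
Rule 11: is a worker-owned cooperative; does not provide personal fitness instruction → Cooperative Certificate not required.

Annual Certificate, Annual Registration, Trade Certificate, Waste Hauler License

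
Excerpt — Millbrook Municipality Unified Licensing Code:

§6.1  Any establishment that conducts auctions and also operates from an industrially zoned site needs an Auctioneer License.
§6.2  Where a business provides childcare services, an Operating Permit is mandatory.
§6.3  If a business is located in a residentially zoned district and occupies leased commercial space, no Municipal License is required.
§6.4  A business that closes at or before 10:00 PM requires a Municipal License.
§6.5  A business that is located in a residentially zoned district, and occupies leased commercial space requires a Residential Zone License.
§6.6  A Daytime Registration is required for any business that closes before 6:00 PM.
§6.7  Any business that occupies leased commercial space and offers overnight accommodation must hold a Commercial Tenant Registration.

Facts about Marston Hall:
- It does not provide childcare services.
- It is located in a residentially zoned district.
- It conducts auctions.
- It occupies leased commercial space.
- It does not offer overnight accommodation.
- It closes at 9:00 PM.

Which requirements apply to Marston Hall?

Residential Zone License

§6.1 conducts auctions; occupies leased commercial space (not: operates from an industrially zoned site) → Auctioneer License not required.
§6.2 does not provide childcare services → Operating Permit not required.
§6.3 is located in a residentially zoned district; occupies leased commercial space → exempt from Municipal License.
§6.4 closes 9:00 PM, at/before 10:00 PM → Municipal License required.
§6.5 is located in a residentially zoned district; occupies leased commercial space → Residential Zone License required.
§6.6 closes 9:00 PM, after 6:00 PM → Daytime Registration not required.
§6.7 occupies leased commercial space; does not offer overnight accommodation → Commercial Tenant Registration not required.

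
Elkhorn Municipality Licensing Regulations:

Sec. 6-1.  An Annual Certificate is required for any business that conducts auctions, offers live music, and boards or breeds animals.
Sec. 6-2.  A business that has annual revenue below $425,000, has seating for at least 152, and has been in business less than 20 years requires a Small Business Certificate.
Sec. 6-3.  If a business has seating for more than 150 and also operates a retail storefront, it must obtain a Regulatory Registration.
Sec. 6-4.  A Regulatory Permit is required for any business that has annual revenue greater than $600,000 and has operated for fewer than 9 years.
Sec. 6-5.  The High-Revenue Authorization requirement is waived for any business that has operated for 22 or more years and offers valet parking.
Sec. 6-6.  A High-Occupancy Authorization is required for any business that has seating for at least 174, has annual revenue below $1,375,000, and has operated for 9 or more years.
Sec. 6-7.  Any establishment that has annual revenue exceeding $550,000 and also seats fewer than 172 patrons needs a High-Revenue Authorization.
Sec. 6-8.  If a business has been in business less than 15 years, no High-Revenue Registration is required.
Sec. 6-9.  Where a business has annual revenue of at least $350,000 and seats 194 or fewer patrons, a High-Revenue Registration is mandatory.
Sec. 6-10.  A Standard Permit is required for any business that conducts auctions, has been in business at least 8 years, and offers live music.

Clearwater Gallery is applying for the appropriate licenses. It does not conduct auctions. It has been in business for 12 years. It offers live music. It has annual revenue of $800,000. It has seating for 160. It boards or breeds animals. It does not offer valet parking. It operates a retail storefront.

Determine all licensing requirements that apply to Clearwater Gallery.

High-Revenue Authorization, Regulatory Registration

Sec. 6-1. does not conduct auctions; offers live music; boards or breeds animals → Annual Certificate not required.
Sec. 6-2. revenue $800,000 ≥ $425,000; seating 160 ≥ 152; years in business 12 < 20 → Small Business Certificate not required.
Sec. 6-3. seating 160 > 150; operates a retail storefront → Regulatory Registration required.
Sec. 6-4. revenue $800,000 > $600,000; years in business 12 ≥ 9 → Regulatory Permit not required.
Sec. 6-5. years in business 12 < 22; does not offer valet parking → High-Revenue Authorization exemption does not apply.
Sec. 6-6. seating 160 < 174; revenue $800,000 < $1,375,000; years in business 12 ≥ 9 → High-Occupancy Authorization not required.
Sec. 6-7. revenue $800,000 > $550,000; seating 160 < 172 → High-Revenue Authorization required.
Sec. 6-8. years in business 12 < 15 → exempt from High-Revenue Registration.
Sec. 6-9. revenue $800,000 ≥ $350,000; seating 160 ≤ 194 → High-Revenue Registration required.
Sec. 6-10. does not conduct auctions; years in business 12 ≥ 8; offers live music → Standard Permit not required.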